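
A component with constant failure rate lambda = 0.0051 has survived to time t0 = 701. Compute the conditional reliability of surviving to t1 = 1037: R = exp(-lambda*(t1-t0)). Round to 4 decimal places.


lambda = 0.0051
t0 = 701, t1 = 1037
t1 - t0 = 336
lambda * (t1-t0) = 0.0051 * 336 = 1.7136
R = exp(-1.7136)
R = 0.1802

0.1802


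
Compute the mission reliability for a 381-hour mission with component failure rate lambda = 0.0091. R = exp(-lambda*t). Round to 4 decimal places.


lambda = 0.0091
mission_time = 381
lambda * t = 0.0091 * 381 = 3.4671
R = exp(-3.4671)
R = 0.0312

0.0312


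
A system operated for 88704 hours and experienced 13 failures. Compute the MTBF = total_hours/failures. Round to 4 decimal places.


total_hours = 88704
failures = 13
MTBF = 88704 / 13
MTBF = 6823.3846

6823.3846


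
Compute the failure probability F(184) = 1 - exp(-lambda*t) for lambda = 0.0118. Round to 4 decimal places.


lambda = 0.0118, t = 184
lambda * t = 2.1712
exp(-2.1712) = 0.114
F(t) = 1 - 0.114
F(t) = 0.886

0.886


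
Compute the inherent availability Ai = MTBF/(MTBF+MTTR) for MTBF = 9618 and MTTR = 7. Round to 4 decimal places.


MTBF = 9618
MTTR = 7
MTBF + MTTR = 9625
Ai = 9618 / 9625
Ai = 0.9993

0.9993


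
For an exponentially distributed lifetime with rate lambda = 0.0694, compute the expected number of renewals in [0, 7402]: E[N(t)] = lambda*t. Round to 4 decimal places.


lambda = 0.0694
t = 7402
E[N(t)] = lambda * t
E[N(t)] = 0.0694 * 7402
E[N(t)] = 513.6988

513.6988


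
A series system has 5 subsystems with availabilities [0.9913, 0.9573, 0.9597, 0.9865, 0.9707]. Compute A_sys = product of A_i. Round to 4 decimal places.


Subsystems: [0.9913, 0.9573, 0.9597, 0.9865, 0.9707]
After subsystem 1 (A=0.9913): product = 0.9913
After subsystem 2 (A=0.9573): product = 0.949
After subsystem 3 (A=0.9597): product = 0.9107
After subsystem 4 (A=0.9865): product = 0.8984
After subsystem 5 (A=0.9707): product = 0.8721
A_sys = 0.8721

0.8721


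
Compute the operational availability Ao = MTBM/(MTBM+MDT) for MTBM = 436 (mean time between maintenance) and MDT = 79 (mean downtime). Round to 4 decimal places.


MTBM = 436
MDT = 79
MTBM + MDT = 515
Ao = 436 / 515
Ao = 0.8466

0.8466


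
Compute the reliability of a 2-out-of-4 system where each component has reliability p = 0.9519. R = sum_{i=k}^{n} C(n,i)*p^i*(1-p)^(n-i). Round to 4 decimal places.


k = 2, n = 4, p = 0.9519
i=2: C(4,2)=6 * 0.9519^2 * 0.0481^2 = 0.0126
i=3: C(4,3)=4 * 0.9519^3 * 0.0481^1 = 0.166
i=4: C(4,4)=1 * 0.9519^4 * 0.0481^0 = 0.821
R = sum of terms = 0.9996

0.9996


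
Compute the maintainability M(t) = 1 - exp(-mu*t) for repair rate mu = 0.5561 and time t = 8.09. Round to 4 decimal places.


mu = 0.5561, t = 8.09
mu * t = 0.5561 * 8.09 = 4.4988
exp(-4.4988) = 0.0111
M(t) = 1 - 0.0111
M(t) = 0.9889

0.9889


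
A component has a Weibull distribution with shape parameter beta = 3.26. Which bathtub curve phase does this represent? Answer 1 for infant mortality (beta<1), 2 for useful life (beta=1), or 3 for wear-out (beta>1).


beta = 3.26
Compare beta to 1:
beta < 1 => infant mortality (phase 1)
beta = 1 => useful life (phase 2)
beta > 1 => wear-out (phase 3)
Since beta = 3.26, this is wear-out (increasing failure rate)
Phase = 3

3


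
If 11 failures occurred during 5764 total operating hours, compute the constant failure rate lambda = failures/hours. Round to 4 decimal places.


failures = 11
total_hours = 5764
lambda = 11 / 5764
lambda = 0.0019

0.0019


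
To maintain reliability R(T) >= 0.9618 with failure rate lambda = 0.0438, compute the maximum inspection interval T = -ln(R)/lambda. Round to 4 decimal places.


R_target = 0.9618
lambda = 0.0438
-ln(0.9618) = 0.0389
T = 0.0389 / 0.0438
T = 0.8892

0.8892


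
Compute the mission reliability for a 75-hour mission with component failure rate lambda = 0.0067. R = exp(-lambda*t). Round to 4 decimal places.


lambda = 0.0067
mission_time = 75
lambda * t = 0.0067 * 75 = 0.5025
R = exp(-0.5025)
R = 0.605

0.605


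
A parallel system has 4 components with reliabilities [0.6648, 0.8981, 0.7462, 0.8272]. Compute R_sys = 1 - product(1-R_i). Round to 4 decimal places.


Components: [0.6648, 0.8981, 0.7462, 0.8272]
(1 - 0.6648) = 0.3352, running product = 0.3352
(1 - 0.8981) = 0.1019, running product = 0.0342
(1 - 0.7462) = 0.2538, running product = 0.0087
(1 - 0.8272) = 0.1728, running product = 0.0015
Product of (1-R_i) = 0.0015
R_sys = 1 - 0.0015 = 0.9985

0.9985


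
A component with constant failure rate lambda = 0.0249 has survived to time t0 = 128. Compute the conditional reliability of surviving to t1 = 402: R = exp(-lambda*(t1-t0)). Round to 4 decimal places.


lambda = 0.0249
t0 = 128, t1 = 402
t1 - t0 = 274
lambda * (t1-t0) = 0.0249 * 274 = 6.8226
R = exp(-6.8226)
R = 0.0011

0.0011


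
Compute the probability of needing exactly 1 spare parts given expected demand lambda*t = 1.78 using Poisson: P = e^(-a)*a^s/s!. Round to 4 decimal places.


a = 1.78, s = 1
e^(-a) = e^(-1.78) = 0.1686
a^s = 1.78^1 = 1.78
s! = 1
P = 0.1686 * 1.78 / 1
P = 0.3002

0.3002


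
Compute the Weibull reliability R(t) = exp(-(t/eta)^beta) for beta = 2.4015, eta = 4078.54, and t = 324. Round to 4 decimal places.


beta = 2.4015, eta = 4078.54, t = 324
t/eta = 324 / 4078.54 = 0.0794
(t/eta)^beta = 0.0794^2.4015 = 0.0023
R(t) = exp(-0.0023)
R(t) = 0.9977

0.9977


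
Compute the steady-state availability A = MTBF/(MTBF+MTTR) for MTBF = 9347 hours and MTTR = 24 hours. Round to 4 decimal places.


MTBF = 9347
MTTR = 24
MTBF + MTTR = 9371
A = 9347 / 9371
A = 0.9974

0.9974


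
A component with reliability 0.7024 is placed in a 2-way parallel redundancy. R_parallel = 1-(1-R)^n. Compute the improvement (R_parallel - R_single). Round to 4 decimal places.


R_single = 0.7024, n = 2
1 - R_single = 0.2976
(1 - R_single)^n = 0.2976^2 = 0.0886
R_parallel = 1 - 0.0886 = 0.9114
Improvement = 0.9114 - 0.7024
Improvement = 0.209

0.209


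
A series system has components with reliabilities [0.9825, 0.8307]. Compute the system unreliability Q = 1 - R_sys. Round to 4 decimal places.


Components: [0.9825, 0.8307]
After component 1: product = 0.9825
After component 2: product = 0.8162
R_sys = 0.8162
Q = 1 - 0.8162 = 0.1838

0.1838


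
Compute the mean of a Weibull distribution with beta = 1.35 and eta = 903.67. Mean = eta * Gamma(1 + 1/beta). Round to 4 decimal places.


beta = 1.35, eta = 903.67
1/beta = 0.7407
1 + 1/beta = 1.7407
Gamma(1.7407) = 0.917
Mean = 903.67 * 0.917
Mean = 828.6555

828.6555


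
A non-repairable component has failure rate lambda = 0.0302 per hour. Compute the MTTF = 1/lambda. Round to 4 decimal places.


lambda = 0.0302
MTTF = 1 / 0.0302
MTTF = 33.1126

33.1126


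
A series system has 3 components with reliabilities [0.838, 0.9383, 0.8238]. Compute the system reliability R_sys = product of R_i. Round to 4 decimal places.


Components: [0.838, 0.9383, 0.8238]
After component 1 (R=0.838): product = 0.838
After component 2 (R=0.9383): product = 0.7863
After component 3 (R=0.8238): product = 0.6478
R_sys = 0.6478

0.6478


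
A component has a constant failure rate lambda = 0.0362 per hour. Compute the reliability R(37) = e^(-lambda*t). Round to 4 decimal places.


lambda = 0.0362
t = 37
lambda * t = 1.3394
R(t) = e^(-1.3394)
R(t) = 0.262

0.262


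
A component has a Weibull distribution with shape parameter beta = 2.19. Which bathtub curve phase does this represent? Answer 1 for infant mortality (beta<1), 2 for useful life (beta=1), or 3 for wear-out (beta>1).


beta = 2.19
Compare beta to 1:
beta < 1 => infant mortality (phase 1)
beta = 1 => useful life (phase 2)
beta > 1 => wear-out (phase 3)
Since beta = 2.19, this is wear-out (increasing failure rate)
Phase = 3

3


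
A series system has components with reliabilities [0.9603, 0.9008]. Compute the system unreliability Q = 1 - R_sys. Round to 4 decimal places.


Components: [0.9603, 0.9008]
After component 1: product = 0.9603
After component 2: product = 0.865
R_sys = 0.865
Q = 1 - 0.865 = 0.135

0.135


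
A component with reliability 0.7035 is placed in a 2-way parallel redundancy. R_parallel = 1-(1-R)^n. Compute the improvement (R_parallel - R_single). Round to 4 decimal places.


R_single = 0.7035, n = 2
1 - R_single = 0.2965
(1 - R_single)^n = 0.2965^2 = 0.0879
R_parallel = 1 - 0.0879 = 0.9121
Improvement = 0.9121 - 0.7035
Improvement = 0.2086

0.2086


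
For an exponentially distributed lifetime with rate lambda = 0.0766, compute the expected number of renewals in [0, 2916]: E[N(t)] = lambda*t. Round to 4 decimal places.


lambda = 0.0766
t = 2916
E[N(t)] = lambda * t
E[N(t)] = 0.0766 * 2916
E[N(t)] = 223.3656

223.3656


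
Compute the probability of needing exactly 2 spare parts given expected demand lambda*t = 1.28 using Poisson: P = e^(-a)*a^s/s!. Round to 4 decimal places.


a = 1.28, s = 2
e^(-a) = e^(-1.28) = 0.278
a^s = 1.28^2 = 1.6384
s! = 2
P = 0.278 * 1.6384 / 2
P = 0.2278

0.2278


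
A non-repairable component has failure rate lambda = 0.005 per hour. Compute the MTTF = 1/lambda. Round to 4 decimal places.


lambda = 0.005
MTTF = 1 / 0.005
MTTF = 200.0

200.0


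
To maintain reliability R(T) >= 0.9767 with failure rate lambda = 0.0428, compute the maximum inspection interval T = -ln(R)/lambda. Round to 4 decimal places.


R_target = 0.9767
lambda = 0.0428
-ln(0.9767) = 0.0236
T = 0.0236 / 0.0428
T = 0.5508

0.5508


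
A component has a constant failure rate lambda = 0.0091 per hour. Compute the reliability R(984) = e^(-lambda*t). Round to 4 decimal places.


lambda = 0.0091
t = 984
lambda * t = 8.9544
R(t) = e^(-8.9544)
R(t) = 0.0001

0.0001


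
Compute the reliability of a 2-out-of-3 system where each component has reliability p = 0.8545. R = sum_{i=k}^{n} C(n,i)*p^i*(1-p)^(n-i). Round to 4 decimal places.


k = 2, n = 3, p = 0.8545
i=2: C(3,2)=3 * 0.8545^2 * 0.1455^1 = 0.3187
i=3: C(3,3)=1 * 0.8545^3 * 0.1455^0 = 0.6239
R = sum of terms = 0.9426

0.9426


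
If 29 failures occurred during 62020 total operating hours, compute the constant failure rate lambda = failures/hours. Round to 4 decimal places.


failures = 29
total_hours = 62020
lambda = 29 / 62020
lambda = 0.0005

0.0005


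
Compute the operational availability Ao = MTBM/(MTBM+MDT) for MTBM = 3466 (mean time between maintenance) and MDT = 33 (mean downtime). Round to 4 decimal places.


MTBM = 3466
MDT = 33
MTBM + MDT = 3499
Ao = 3466 / 3499
Ao = 0.9906

0.9906


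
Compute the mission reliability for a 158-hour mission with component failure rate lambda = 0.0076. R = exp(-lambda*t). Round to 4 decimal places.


lambda = 0.0076
mission_time = 158
lambda * t = 0.0076 * 158 = 1.2008
R = exp(-1.2008)
R = 0.301

0.301


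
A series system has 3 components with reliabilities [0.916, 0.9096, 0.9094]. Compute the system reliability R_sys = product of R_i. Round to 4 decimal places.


Components: [0.916, 0.9096, 0.9094]
After component 1 (R=0.916): product = 0.916
After component 2 (R=0.9096): product = 0.8332
After component 3 (R=0.9094): product = 0.7577
R_sys = 0.7577

0.7577


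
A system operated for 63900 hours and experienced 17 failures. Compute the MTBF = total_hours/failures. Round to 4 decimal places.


total_hours = 63900
failures = 17
MTBF = 63900 / 17
MTBF = 3758.8235

3758.8235


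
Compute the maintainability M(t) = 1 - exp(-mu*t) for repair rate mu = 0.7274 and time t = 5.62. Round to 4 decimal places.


mu = 0.7274, t = 5.62
mu * t = 0.7274 * 5.62 = 4.088
exp(-4.088) = 0.0168
M(t) = 1 - 0.0168
M(t) = 0.9832

0.9832


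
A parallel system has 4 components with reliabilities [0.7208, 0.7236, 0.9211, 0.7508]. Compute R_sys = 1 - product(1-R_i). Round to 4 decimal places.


Components: [0.7208, 0.7236, 0.9211, 0.7508]
(1 - 0.7208) = 0.2792, running product = 0.2792
(1 - 0.7236) = 0.2764, running product = 0.0772
(1 - 0.9211) = 0.0789, running product = 0.0061
(1 - 0.7508) = 0.2492, running product = 0.0015
Product of (1-R_i) = 0.0015
R_sys = 1 - 0.0015 = 0.9985

0.9985


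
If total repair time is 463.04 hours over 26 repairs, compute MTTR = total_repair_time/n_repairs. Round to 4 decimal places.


total_repair_time = 463.04
n_repairs = 26
MTTR = 463.04 / 26
MTTR = 17.8092

17.8092


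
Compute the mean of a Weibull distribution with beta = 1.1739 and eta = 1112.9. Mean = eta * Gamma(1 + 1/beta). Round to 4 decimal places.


beta = 1.1739, eta = 1112.9
1/beta = 0.8519
1 + 1/beta = 1.8519
Gamma(1.8519) = 0.9462
Mean = 1112.9 * 0.9462
Mean = 1053.0013

1053.0013


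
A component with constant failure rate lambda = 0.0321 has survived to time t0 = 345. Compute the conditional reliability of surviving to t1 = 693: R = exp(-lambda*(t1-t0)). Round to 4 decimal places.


lambda = 0.0321
t0 = 345, t1 = 693
t1 - t0 = 348
lambda * (t1-t0) = 0.0321 * 348 = 11.1708
R = exp(-11.1708)
R = 0.0

0.0


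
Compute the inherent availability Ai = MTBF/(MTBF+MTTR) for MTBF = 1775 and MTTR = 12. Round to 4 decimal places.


MTBF = 1775
MTTR = 12
MTBF + MTTR = 1787
Ai = 1775 / 1787
Ai = 0.9933

0.9933


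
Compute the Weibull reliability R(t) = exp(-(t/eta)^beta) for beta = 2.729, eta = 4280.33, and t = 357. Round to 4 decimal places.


beta = 2.729, eta = 4280.33, t = 357
t/eta = 357 / 4280.33 = 0.0834
(t/eta)^beta = 0.0834^2.729 = 0.0011
R(t) = exp(-0.0011)
R(t) = 0.9989

0.9989


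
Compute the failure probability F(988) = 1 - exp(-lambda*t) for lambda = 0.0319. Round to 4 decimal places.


lambda = 0.0319, t = 988
lambda * t = 31.5172
exp(-31.5172) = 0.0
F(t) = 1 - 0.0
F(t) = 1.0

1.0


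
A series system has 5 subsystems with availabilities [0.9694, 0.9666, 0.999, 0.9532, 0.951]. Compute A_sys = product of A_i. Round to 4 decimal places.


Subsystems: [0.9694, 0.9666, 0.999, 0.9532, 0.951]
After subsystem 1 (A=0.9694): product = 0.9694
After subsystem 2 (A=0.9666): product = 0.937
After subsystem 3 (A=0.999): product = 0.9361
After subsystem 4 (A=0.9532): product = 0.8923
After subsystem 5 (A=0.951): product = 0.8486
A_sys = 0.8486

0.8486


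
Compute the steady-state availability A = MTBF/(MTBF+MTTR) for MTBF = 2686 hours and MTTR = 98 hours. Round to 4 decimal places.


MTBF = 2686
MTTR = 98
MTBF + MTTR = 2784
A = 2686 / 2784
A = 0.9648

0.9648


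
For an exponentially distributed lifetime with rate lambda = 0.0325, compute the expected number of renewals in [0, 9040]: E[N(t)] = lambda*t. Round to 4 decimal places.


lambda = 0.0325
t = 9040
E[N(t)] = lambda * t
E[N(t)] = 0.0325 * 9040
E[N(t)] = 293.8

293.8


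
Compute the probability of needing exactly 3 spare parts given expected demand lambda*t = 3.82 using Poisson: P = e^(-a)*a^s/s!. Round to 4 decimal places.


a = 3.82, s = 3
e^(-a) = e^(-3.82) = 0.0219
a^s = 3.82^3 = 55.743
s! = 6
P = 0.0219 * 55.743 / 6
P = 0.2037

0.2037


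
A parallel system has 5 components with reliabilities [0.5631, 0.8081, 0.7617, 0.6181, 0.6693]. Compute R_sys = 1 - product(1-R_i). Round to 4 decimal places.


Components: [0.5631, 0.8081, 0.7617, 0.6181, 0.6693]
(1 - 0.5631) = 0.4369, running product = 0.4369
(1 - 0.8081) = 0.1919, running product = 0.0838
(1 - 0.7617) = 0.2383, running product = 0.02
(1 - 0.6181) = 0.3819, running product = 0.0076
(1 - 0.6693) = 0.3307, running product = 0.0025
Product of (1-R_i) = 0.0025
R_sys = 1 - 0.0025 = 0.9975

0.9975


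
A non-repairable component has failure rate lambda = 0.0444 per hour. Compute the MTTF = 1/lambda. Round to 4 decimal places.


lambda = 0.0444
MTTF = 1 / 0.0444
MTTF = 22.5225

22.5225


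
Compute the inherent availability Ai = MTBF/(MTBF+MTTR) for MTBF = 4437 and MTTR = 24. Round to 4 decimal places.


MTBF = 4437
MTTR = 24
MTBF + MTTR = 4461
Ai = 4437 / 4461
Ai = 0.9946

0.9946


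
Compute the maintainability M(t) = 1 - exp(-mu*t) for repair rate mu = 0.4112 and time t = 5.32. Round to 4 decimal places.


mu = 0.4112, t = 5.32
mu * t = 0.4112 * 5.32 = 2.1876
exp(-2.1876) = 0.1122
M(t) = 1 - 0.1122
M(t) = 0.8878

0.8878


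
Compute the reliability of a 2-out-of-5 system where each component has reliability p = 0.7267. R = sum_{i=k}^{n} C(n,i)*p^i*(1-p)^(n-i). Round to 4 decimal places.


k = 2, n = 5, p = 0.7267
i=2: C(5,2)=10 * 0.7267^2 * 0.2733^3 = 0.1078
i=3: C(5,3)=10 * 0.7267^3 * 0.2733^2 = 0.2866
i=4: C(5,4)=5 * 0.7267^4 * 0.2733^1 = 0.3811
i=5: C(5,5)=1 * 0.7267^5 * 0.2733^0 = 0.2027
R = sum of terms = 0.9782

0.9782


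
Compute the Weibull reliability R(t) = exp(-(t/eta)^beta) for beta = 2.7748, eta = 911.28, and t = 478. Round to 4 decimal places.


beta = 2.7748, eta = 911.28, t = 478
t/eta = 478 / 911.28 = 0.5245
(t/eta)^beta = 0.5245^2.7748 = 0.1669
R(t) = exp(-0.1669)
R(t) = 0.8463

0.8463


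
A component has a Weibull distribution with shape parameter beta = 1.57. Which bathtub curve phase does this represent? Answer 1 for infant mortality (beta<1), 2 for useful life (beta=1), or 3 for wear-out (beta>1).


beta = 1.57
Compare beta to 1:
beta < 1 => infant mortality (phase 1)
beta = 1 => useful life (phase 2)
beta > 1 => wear-out (phase 3)
Since beta = 1.57, this is wear-out (increasing failure rate)
Phase = 3

3


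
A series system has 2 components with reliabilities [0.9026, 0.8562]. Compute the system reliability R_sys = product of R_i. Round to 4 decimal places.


Components: [0.9026, 0.8562]
After component 1 (R=0.9026): product = 0.9026
After component 2 (R=0.8562): product = 0.7728
R_sys = 0.7728

0.7728


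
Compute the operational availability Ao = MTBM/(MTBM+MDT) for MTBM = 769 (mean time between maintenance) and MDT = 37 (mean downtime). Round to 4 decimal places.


MTBM = 769
MDT = 37
MTBM + MDT = 806
Ao = 769 / 806
Ao = 0.9541

0.9541


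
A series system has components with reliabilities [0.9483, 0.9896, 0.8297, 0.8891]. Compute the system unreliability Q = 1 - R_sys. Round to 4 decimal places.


Components: [0.9483, 0.9896, 0.8297, 0.8891]
After component 1: product = 0.9483
After component 2: product = 0.9384
After component 3: product = 0.7786
After component 4: product = 0.6923
R_sys = 0.6923
Q = 1 - 0.6923 = 0.3077

0.3077


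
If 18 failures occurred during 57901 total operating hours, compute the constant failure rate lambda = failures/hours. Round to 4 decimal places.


failures = 18
total_hours = 57901
lambda = 18 / 57901
lambda = 0.0003

0.0003


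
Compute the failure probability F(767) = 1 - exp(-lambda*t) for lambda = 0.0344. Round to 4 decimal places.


lambda = 0.0344, t = 767
lambda * t = 26.3848
exp(-26.3848) = 0.0
F(t) = 1 - 0.0
F(t) = 1.0

1.0


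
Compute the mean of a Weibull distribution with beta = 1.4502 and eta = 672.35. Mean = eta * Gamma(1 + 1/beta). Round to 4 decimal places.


beta = 1.4502, eta = 672.35
1/beta = 0.6896
1 + 1/beta = 1.6896
Gamma(1.6896) = 0.9067
Mean = 672.35 * 0.9067
Mean = 609.621

609.621


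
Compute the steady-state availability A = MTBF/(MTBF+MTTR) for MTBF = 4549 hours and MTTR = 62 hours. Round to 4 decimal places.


MTBF = 4549
MTTR = 62
MTBF + MTTR = 4611
A = 4549 / 4611
A = 0.9866

0.9866


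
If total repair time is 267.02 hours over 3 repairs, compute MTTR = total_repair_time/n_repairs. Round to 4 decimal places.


total_repair_time = 267.02
n_repairs = 3
MTTR = 267.02 / 3
MTTR = 89.0067

89.0067


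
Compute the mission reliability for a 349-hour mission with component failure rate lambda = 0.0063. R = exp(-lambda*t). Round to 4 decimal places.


lambda = 0.0063
mission_time = 349
lambda * t = 0.0063 * 349 = 2.1987
R = exp(-2.1987)
R = 0.1109

0.1109


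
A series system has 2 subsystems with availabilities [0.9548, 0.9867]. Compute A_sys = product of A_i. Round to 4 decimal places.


Subsystems: [0.9548, 0.9867]
After subsystem 1 (A=0.9548): product = 0.9548
After subsystem 2 (A=0.9867): product = 0.9421
A_sys = 0.9421

0.9421


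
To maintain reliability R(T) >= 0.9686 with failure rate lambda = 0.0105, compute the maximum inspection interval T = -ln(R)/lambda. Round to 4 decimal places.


R_target = 0.9686
lambda = 0.0105
-ln(0.9686) = 0.0319
T = 0.0319 / 0.0105
T = 3.0384

3.0384


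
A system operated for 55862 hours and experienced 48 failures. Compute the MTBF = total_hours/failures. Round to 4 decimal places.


total_hours = 55862
failures = 48
MTBF = 55862 / 48
MTBF = 1163.7917

1163.7917


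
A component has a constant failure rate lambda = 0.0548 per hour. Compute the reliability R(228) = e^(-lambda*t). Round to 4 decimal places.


lambda = 0.0548
t = 228
lambda * t = 12.4944
R(t) = e^(-12.4944)
R(t) = 0.0

0.0


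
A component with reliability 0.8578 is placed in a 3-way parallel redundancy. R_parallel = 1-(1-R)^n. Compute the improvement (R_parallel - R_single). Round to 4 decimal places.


R_single = 0.8578, n = 3
1 - R_single = 0.1422
(1 - R_single)^n = 0.1422^3 = 0.0029
R_parallel = 1 - 0.0029 = 0.9971
Improvement = 0.9971 - 0.8578
Improvement = 0.1393

0.1393


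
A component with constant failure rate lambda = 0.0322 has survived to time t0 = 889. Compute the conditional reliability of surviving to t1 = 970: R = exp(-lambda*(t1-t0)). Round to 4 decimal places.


lambda = 0.0322
t0 = 889, t1 = 970
t1 - t0 = 81
lambda * (t1-t0) = 0.0322 * 81 = 2.6082
R = exp(-2.6082)
R = 0.0737

0.0737


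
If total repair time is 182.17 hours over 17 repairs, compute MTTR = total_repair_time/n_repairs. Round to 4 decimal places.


total_repair_time = 182.17
n_repairs = 17
MTTR = 182.17 / 17
MTTR = 10.7159

10.7159


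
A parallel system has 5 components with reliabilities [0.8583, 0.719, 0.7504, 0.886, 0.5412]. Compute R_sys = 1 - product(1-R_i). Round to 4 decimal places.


Components: [0.8583, 0.719, 0.7504, 0.886, 0.5412]
(1 - 0.8583) = 0.1417, running product = 0.1417
(1 - 0.719) = 0.281, running product = 0.0398
(1 - 0.7504) = 0.2496, running product = 0.0099
(1 - 0.886) = 0.114, running product = 0.0011
(1 - 0.5412) = 0.4588, running product = 0.0005
Product of (1-R_i) = 0.0005
R_sys = 1 - 0.0005 = 0.9995

0.9995


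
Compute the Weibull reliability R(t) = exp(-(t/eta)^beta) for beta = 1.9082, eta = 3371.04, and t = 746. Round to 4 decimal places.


beta = 1.9082, eta = 3371.04, t = 746
t/eta = 746 / 3371.04 = 0.2213
(t/eta)^beta = 0.2213^1.9082 = 0.0562
R(t) = exp(-0.0562)
R(t) = 0.9453

0.9453


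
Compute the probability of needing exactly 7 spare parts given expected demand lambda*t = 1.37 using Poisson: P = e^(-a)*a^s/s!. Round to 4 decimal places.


a = 1.37, s = 7
e^(-a) = e^(-1.37) = 0.2541
a^s = 1.37^7 = 9.0582
s! = 5040
P = 0.2541 * 9.0582 / 5040
P = 0.0005

0.0005


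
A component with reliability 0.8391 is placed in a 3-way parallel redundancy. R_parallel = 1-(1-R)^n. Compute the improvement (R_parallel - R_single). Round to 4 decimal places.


R_single = 0.8391, n = 3
1 - R_single = 0.1609
(1 - R_single)^n = 0.1609^3 = 0.0042
R_parallel = 1 - 0.0042 = 0.9958
Improvement = 0.9958 - 0.8391
Improvement = 0.1567

0.1567


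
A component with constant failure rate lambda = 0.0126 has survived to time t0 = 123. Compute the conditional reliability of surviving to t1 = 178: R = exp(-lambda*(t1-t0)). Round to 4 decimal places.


lambda = 0.0126
t0 = 123, t1 = 178
t1 - t0 = 55
lambda * (t1-t0) = 0.0126 * 55 = 0.693
R = exp(-0.693)
R = 0.5001

0.5001


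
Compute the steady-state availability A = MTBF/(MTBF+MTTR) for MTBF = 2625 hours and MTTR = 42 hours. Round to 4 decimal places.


MTBF = 2625
MTTR = 42
MTBF + MTTR = 2667
A = 2625 / 2667
A = 0.9843

0.9843


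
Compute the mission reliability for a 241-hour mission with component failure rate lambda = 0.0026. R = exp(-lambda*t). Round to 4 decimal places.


lambda = 0.0026
mission_time = 241
lambda * t = 0.0026 * 241 = 0.6266
R = exp(-0.6266)
R = 0.5344

0.5344


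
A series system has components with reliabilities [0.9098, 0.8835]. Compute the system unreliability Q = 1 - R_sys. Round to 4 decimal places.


Components: [0.9098, 0.8835]
After component 1: product = 0.9098
After component 2: product = 0.8038
R_sys = 0.8038
Q = 1 - 0.8038 = 0.1962

0.1962


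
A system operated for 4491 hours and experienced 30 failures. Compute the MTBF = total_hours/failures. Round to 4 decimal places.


total_hours = 4491
failures = 30
MTBF = 4491 / 30
MTBF = 149.7

149.7


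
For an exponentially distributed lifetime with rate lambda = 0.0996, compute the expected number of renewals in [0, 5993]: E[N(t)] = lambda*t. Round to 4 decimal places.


lambda = 0.0996
t = 5993
E[N(t)] = lambda * t
E[N(t)] = 0.0996 * 5993
E[N(t)] = 596.9028

596.9028


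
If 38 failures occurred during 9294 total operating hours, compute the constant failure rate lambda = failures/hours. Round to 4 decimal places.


failures = 38
total_hours = 9294
lambda = 38 / 9294
lambda = 0.0041

0.0041


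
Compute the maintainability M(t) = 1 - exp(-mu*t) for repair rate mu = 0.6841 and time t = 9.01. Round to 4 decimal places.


mu = 0.6841, t = 9.01
mu * t = 0.6841 * 9.01 = 6.1637
exp(-6.1637) = 0.0021
M(t) = 1 - 0.0021
M(t) = 0.9979

0.9979


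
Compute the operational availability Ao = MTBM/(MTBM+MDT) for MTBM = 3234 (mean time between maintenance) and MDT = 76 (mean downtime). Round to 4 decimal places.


MTBM = 3234
MDT = 76
MTBM + MDT = 3310
Ao = 3234 / 3310
Ao = 0.977

0.977


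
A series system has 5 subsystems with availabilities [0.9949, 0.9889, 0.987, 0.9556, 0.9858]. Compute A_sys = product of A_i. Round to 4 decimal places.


Subsystems: [0.9949, 0.9889, 0.987, 0.9556, 0.9858]
After subsystem 1 (A=0.9949): product = 0.9949
After subsystem 2 (A=0.9889): product = 0.9839
After subsystem 3 (A=0.987): product = 0.9711
After subsystem 4 (A=0.9556): product = 0.928
After subsystem 5 (A=0.9858): product = 0.9148
A_sys = 0.9148

0.9148


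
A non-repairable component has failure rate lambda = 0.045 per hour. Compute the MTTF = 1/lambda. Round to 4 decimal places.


lambda = 0.045
MTTF = 1 / 0.045
MTTF = 22.2222

22.2222


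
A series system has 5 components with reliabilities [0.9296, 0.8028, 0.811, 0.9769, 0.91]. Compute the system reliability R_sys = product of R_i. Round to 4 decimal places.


Components: [0.9296, 0.8028, 0.811, 0.9769, 0.91]
After component 1 (R=0.9296): product = 0.9296
After component 2 (R=0.8028): product = 0.7463
After component 3 (R=0.811): product = 0.6052
After component 4 (R=0.9769): product = 0.5913
After component 5 (R=0.91): product = 0.538
R_sys = 0.538

0.538


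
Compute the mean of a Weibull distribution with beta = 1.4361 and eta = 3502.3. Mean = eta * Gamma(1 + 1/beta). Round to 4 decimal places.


beta = 1.4361, eta = 3502.3
1/beta = 0.6963
1 + 1/beta = 1.6963
Gamma(1.6963) = 0.9079
Mean = 3502.3 * 0.9079
Mean = 3179.9079

3179.9079


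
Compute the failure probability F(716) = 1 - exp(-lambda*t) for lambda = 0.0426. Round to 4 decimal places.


lambda = 0.0426, t = 716
lambda * t = 30.5016
exp(-30.5016) = 0.0
F(t) = 1 - 0.0
F(t) = 1.0

1.0


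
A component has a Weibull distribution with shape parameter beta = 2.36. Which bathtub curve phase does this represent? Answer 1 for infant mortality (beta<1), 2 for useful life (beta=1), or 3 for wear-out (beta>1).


beta = 2.36
Compare beta to 1:
beta < 1 => infant mortality (phase 1)
beta = 1 => useful life (phase 2)
beta > 1 => wear-out (phase 3)
Since beta = 2.36, this is wear-out (increasing failure rate)
Phase = 3

3


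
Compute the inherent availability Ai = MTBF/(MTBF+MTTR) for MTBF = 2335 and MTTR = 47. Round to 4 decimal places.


MTBF = 2335
MTTR = 47
MTBF + MTTR = 2382
Ai = 2335 / 2382
Ai = 0.9803

0.9803


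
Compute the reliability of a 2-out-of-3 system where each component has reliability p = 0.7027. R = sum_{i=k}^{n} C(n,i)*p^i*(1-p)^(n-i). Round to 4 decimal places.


k = 2, n = 3, p = 0.7027
i=2: C(3,2)=3 * 0.7027^2 * 0.2973^1 = 0.4404
i=3: C(3,3)=1 * 0.7027^3 * 0.2973^0 = 0.347
R = sum of terms = 0.7874

0.7874


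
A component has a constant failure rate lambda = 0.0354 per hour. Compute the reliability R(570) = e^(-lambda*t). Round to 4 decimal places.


lambda = 0.0354
t = 570
lambda * t = 20.178
R(t) = e^(-20.178)
R(t) = 0.0

0.0


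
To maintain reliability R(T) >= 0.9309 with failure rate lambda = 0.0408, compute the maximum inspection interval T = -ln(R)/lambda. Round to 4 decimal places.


R_target = 0.9309
lambda = 0.0408
-ln(0.9309) = 0.0716
T = 0.0716 / 0.0408
T = 1.755

1.755


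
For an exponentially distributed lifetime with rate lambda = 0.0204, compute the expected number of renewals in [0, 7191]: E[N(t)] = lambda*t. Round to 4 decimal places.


lambda = 0.0204
t = 7191
E[N(t)] = lambda * t
E[N(t)] = 0.0204 * 7191
E[N(t)] = 146.6964

146.6964


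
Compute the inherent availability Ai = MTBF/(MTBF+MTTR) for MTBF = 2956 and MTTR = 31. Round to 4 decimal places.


MTBF = 2956
MTTR = 31
MTBF + MTTR = 2987
Ai = 2956 / 2987
Ai = 0.9896

0.9896


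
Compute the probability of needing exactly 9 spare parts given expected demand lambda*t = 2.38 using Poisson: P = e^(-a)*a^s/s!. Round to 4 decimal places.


a = 2.38, s = 9
e^(-a) = e^(-2.38) = 0.0926
a^s = 2.38^9 = 2450.1497
s! = 362880
P = 0.0926 * 2450.1497 / 362880
P = 0.0006

0.0006


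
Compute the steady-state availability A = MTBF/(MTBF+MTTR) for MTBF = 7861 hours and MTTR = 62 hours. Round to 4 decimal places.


MTBF = 7861
MTTR = 62
MTBF + MTTR = 7923
A = 7861 / 7923
A = 0.9922

0.9922


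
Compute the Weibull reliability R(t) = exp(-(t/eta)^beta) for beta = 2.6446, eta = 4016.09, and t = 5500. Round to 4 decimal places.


beta = 2.6446, eta = 4016.09, t = 5500
t/eta = 5500 / 4016.09 = 1.3695
(t/eta)^beta = 1.3695^2.6446 = 2.2969
R(t) = exp(-2.2969)
R(t) = 0.1006

0.1006


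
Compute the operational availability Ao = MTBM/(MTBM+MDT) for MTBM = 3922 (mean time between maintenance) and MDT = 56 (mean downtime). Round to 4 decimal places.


MTBM = 3922
MDT = 56
MTBM + MDT = 3978
Ao = 3922 / 3978
Ao = 0.9859

0.9859


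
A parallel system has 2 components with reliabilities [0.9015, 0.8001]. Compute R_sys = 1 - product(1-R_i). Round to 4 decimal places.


Components: [0.9015, 0.8001]
(1 - 0.9015) = 0.0985, running product = 0.0985
(1 - 0.8001) = 0.1999, running product = 0.0197
Product of (1-R_i) = 0.0197
R_sys = 1 - 0.0197 = 0.9803

0.9803


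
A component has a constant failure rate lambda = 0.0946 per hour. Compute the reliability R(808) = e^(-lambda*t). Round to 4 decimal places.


lambda = 0.0946
t = 808
lambda * t = 76.4368
R(t) = e^(-76.4368)
R(t) = 0.0

0.0


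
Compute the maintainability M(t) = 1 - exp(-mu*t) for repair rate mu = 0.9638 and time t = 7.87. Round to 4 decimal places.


mu = 0.9638, t = 7.87
mu * t = 0.9638 * 7.87 = 7.5851
exp(-7.5851) = 0.0005
M(t) = 1 - 0.0005
M(t) = 0.9995

0.9995


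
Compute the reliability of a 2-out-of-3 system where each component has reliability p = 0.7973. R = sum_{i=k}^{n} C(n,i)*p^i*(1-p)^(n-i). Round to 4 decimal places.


k = 2, n = 3, p = 0.7973
i=2: C(3,2)=3 * 0.7973^2 * 0.2027^1 = 0.3866
i=3: C(3,3)=1 * 0.7973^3 * 0.2027^0 = 0.5068
R = sum of terms = 0.8934

0.8934


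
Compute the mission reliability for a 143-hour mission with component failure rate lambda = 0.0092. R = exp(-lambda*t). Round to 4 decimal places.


lambda = 0.0092
mission_time = 143
lambda * t = 0.0092 * 143 = 1.3156
R = exp(-1.3156)
R = 0.2683

0.2683


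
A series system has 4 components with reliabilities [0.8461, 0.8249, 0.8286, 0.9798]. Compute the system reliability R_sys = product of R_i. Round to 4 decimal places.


Components: [0.8461, 0.8249, 0.8286, 0.9798]
After component 1 (R=0.8461): product = 0.8461
After component 2 (R=0.8249): product = 0.6979
After component 3 (R=0.8286): product = 0.5783
After component 4 (R=0.9798): product = 0.5666
R_sys = 0.5666

0.5666


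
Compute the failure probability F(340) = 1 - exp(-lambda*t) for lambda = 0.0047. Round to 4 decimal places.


lambda = 0.0047, t = 340
lambda * t = 1.598
exp(-1.598) = 0.2023
F(t) = 1 - 0.2023
F(t) = 0.7977

0.7977


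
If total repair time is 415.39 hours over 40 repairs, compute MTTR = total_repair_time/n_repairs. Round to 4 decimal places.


total_repair_time = 415.39
n_repairs = 40
MTTR = 415.39 / 40
MTTR = 10.3848

10.3848


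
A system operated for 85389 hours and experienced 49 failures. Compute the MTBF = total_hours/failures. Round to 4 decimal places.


total_hours = 85389
failures = 49
MTBF = 85389 / 49
MTBF = 1742.6327

1742.6327


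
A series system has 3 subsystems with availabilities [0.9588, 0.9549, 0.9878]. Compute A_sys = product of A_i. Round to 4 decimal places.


Subsystems: [0.9588, 0.9549, 0.9878]
After subsystem 1 (A=0.9588): product = 0.9588
After subsystem 2 (A=0.9549): product = 0.9156
After subsystem 3 (A=0.9878): product = 0.9044
A_sys = 0.9044

0.9044


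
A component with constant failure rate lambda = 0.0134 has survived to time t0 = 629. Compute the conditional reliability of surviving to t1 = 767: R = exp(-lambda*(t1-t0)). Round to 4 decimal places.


lambda = 0.0134
t0 = 629, t1 = 767
t1 - t0 = 138
lambda * (t1-t0) = 0.0134 * 138 = 1.8492
R = exp(-1.8492)
R = 0.1574

0.1574


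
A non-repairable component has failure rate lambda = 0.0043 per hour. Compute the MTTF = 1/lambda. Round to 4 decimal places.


lambda = 0.0043
MTTF = 1 / 0.0043
MTTF = 232.5581

232.5581


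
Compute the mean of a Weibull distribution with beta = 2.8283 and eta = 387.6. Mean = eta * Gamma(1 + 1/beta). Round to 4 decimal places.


beta = 2.8283, eta = 387.6
1/beta = 0.3536
1 + 1/beta = 1.3536
Gamma(1.3536) = 0.8908
Mean = 387.6 * 0.8908
Mean = 345.2722

345.2722


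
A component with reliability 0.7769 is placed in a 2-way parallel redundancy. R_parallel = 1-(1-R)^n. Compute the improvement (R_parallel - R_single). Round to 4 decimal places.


R_single = 0.7769, n = 2
1 - R_single = 0.2231
(1 - R_single)^n = 0.2231^2 = 0.0498
R_parallel = 1 - 0.0498 = 0.9502
Improvement = 0.9502 - 0.7769
Improvement = 0.1733

0.1733


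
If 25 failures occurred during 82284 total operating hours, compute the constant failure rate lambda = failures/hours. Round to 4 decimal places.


failures = 25
total_hours = 82284
lambda = 25 / 82284
lambda = 0.0003

0.0003


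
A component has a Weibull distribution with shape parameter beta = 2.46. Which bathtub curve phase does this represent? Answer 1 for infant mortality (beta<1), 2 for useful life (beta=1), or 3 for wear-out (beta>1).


beta = 2.46
Compare beta to 1:
beta < 1 => infant mortality (phase 1)
beta = 1 => useful life (phase 2)
beta > 1 => wear-out (phase 3)
Since beta = 2.46, this is wear-out (increasing failure rate)
Phase = 3

3


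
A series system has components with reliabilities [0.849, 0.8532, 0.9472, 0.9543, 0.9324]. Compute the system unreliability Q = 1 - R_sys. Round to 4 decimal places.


Components: [0.849, 0.8532, 0.9472, 0.9543, 0.9324]
After component 1: product = 0.849
After component 2: product = 0.7244
After component 3: product = 0.6861
After component 4: product = 0.6548
After component 5: product = 0.6105
R_sys = 0.6105
Q = 1 - 0.6105 = 0.3895

0.3895


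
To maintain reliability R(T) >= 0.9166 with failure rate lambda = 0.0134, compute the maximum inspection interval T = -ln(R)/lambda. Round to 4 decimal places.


R_target = 0.9166
lambda = 0.0134
-ln(0.9166) = 0.0871
T = 0.0871 / 0.0134
T = 6.4988

6.4988


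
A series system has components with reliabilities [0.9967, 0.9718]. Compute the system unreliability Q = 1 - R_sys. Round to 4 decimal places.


Components: [0.9967, 0.9718]
After component 1: product = 0.9967
After component 2: product = 0.9686
R_sys = 0.9686
Q = 1 - 0.9686 = 0.0314

0.0314


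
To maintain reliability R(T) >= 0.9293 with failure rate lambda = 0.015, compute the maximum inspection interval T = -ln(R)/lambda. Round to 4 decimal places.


R_target = 0.9293
lambda = 0.015
-ln(0.9293) = 0.0733
T = 0.0733 / 0.015
T = 4.8882

4.8882


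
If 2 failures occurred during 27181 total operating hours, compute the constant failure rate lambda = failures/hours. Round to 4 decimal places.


failures = 2
total_hours = 27181
lambda = 2 / 27181
lambda = 0.0001

0.0001


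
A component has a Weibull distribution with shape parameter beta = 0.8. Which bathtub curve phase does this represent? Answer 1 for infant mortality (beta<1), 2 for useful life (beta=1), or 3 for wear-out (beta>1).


beta = 0.8
Compare beta to 1:
beta < 1 => infant mortality (phase 1)
beta = 1 => useful life (phase 2)
beta > 1 => wear-out (phase 3)
Since beta = 0.8, this is infant mortality (decreasing failure rate)
Phase = 1

1


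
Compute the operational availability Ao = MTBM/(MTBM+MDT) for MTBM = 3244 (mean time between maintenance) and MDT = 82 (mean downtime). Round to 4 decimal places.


MTBM = 3244
MDT = 82
MTBM + MDT = 3326
Ao = 3244 / 3326
Ao = 0.9753

0.9753


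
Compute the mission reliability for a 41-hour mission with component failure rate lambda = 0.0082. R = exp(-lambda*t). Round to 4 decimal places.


lambda = 0.0082
mission_time = 41
lambda * t = 0.0082 * 41 = 0.3362
R = exp(-0.3362)
R = 0.7145

0.7145


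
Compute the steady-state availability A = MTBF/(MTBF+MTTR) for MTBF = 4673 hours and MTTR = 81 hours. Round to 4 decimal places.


MTBF = 4673
MTTR = 81
MTBF + MTTR = 4754
A = 4673 / 4754
A = 0.983

0.983


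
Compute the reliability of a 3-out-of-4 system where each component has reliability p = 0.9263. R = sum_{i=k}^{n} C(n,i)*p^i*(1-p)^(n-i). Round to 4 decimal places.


k = 3, n = 4, p = 0.9263
i=3: C(4,3)=4 * 0.9263^3 * 0.0737^1 = 0.2343
i=4: C(4,4)=1 * 0.9263^4 * 0.0737^0 = 0.7362
R = sum of terms = 0.9705

0.9705


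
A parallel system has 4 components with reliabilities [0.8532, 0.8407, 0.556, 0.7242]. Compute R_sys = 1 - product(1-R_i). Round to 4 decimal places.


Components: [0.8532, 0.8407, 0.556, 0.7242]
(1 - 0.8532) = 0.1468, running product = 0.1468
(1 - 0.8407) = 0.1593, running product = 0.0234
(1 - 0.556) = 0.444, running product = 0.0104
(1 - 0.7242) = 0.2758, running product = 0.0029
Product of (1-R_i) = 0.0029
R_sys = 1 - 0.0029 = 0.9971

0.9971


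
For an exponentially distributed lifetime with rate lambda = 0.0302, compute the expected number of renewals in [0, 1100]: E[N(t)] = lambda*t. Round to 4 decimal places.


lambda = 0.0302
t = 1100
E[N(t)] = lambda * t
E[N(t)] = 0.0302 * 1100
E[N(t)] = 33.22

33.22


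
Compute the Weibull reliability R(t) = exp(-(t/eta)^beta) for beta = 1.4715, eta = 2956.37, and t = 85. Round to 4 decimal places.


beta = 1.4715, eta = 2956.37, t = 85
t/eta = 85 / 2956.37 = 0.0288
(t/eta)^beta = 0.0288^1.4715 = 0.0054
R(t) = exp(-0.0054)
R(t) = 0.9946

0.9946


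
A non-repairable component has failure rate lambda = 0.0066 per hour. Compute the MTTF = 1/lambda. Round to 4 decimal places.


lambda = 0.0066
MTTF = 1 / 0.0066
MTTF = 151.5152

151.5152


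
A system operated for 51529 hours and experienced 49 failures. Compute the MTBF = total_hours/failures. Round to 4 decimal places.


total_hours = 51529
failures = 49
MTBF = 51529 / 49
MTBF = 1051.6122

1051.6122


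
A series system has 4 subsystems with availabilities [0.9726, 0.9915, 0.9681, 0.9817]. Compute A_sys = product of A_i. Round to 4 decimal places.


Subsystems: [0.9726, 0.9915, 0.9681, 0.9817]
After subsystem 1 (A=0.9726): product = 0.9726
After subsystem 2 (A=0.9915): product = 0.9643
After subsystem 3 (A=0.9681): product = 0.9336
After subsystem 4 (A=0.9817): product = 0.9165
A_sys = 0.9165

0.9165


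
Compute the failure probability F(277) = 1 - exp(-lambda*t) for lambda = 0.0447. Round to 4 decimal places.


lambda = 0.0447, t = 277
lambda * t = 12.3819
exp(-12.3819) = 0.0
F(t) = 1 - 0.0
F(t) = 1.0

1.0
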